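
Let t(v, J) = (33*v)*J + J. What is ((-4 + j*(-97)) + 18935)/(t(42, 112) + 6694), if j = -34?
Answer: 22229/162038 ≈ 0.13718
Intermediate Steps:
t(v, J) = J + 33*J*v (t(v, J) = 33*J*v + J = J + 33*J*v)
((-4 + j*(-97)) + 18935)/(t(42, 112) + 6694) = ((-4 - 34*(-97)) + 18935)/(112*(1 + 33*42) + 6694) = ((-4 + 3298) + 18935)/(112*(1 + 1386) + 6694) = (3294 + 18935)/(112*1387 + 6694) = 22229/(155344 + 6694) = 22229/162038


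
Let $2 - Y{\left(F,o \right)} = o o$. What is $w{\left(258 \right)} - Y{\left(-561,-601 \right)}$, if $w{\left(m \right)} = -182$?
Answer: $361017$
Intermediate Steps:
$Y{\left(F,o \right)} = 2 - o^{2}$ ($Y{\left(F,o \right)} = 2 - o o = 2 - o^{2}$)
$w{\left(258 \right)} - Y{\left(-561,-601 \right)} = -182 - \left(2 - \left(-601\right)^{2}\right) = -182 - \left(2 - 361201\right) = -182 - -361199 = -182 + 361199 = 361017$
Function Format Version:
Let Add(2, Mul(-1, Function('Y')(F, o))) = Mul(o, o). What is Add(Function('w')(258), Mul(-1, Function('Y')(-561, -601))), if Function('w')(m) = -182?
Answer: 361017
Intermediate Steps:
Function('Y')(F, o) = Add(2, Mul(-1, Pow(o, 2))) (Function('Y')(F, o) = Add(2, Mul(-1, Mul(o, o))) = Add(2, Mul(-1, Pow(o, 2))))
Add(Function('w')(258), Mul(-1, Function('Y')(-561, -601))) = Add(-182, Mul(-1, Add(2, Mul(-1, Pow(-601, 2))))) = Add(-182, Mul(-1, Add(2, Mul(-1, 361201)))) = Add(-182, Mul(-1, Add(2, -361201))) = Add(-182, Mul(-1, -361199)) = Add(-182, 361199) = 361017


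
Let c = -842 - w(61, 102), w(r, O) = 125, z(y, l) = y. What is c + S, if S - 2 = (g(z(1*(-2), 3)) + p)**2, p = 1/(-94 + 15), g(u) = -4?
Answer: -5922076/6241 ≈ -948.90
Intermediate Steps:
p = -1/79 (p = 1/(-79) = -1/79 ≈ -0.012658)
S = 112971/6241 (S = 2 + (-4 - 1/79)**2 = 2 + (-317/79)**2 = 2 + 100489/6241 = 112971/6241 ≈ 18.101)
c = -967 (c = -842 - 1*125 = -842 - 125 = -967)
c + S = -967 + 112971/6241 = -5922076/6241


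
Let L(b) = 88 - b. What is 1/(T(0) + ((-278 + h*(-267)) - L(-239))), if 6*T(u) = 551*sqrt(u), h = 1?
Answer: -1/872 ≈ -0.0011468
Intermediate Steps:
T(u) = 551*sqrt(u)/6 (T(u) = (551*sqrt(u))/6 = 551*sqrt(u)/6)
1/(T(0) + ((-278 + h*(-267)) - L(-239))) = 1/(551*sqrt(0)/6 + ((-278 + 1*(-267)) - (88 - 1*(-239)))) = 1/((551/6)*0 + ((-278 - 267) - (88 + 239))) = 1/(0 + (-545 - 1*327)) = 1/(0 + (-545 - 327)) = 1/(0 - 872) = 1/(-872) = -1/872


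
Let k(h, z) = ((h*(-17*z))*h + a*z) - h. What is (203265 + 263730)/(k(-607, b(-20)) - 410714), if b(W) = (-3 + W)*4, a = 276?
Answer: 155665/191939579 ≈ 0.00081101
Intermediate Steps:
b(W) = -12 + 4*W
k(h, z) = -h + 276*z - 17*z*h² (k(h, z) = ((h*(-17*z))*h + 276*z) - h = ((-17*h*z)*h + 276*z) - h = (-17*z*h² + 276*z) - h = (276*z - 17*z*h²) - h = -h + 276*z - 17*z*h²)
(203265 + 263730)/(k(-607, b(-20)) - 410714) = (203265 + 263730)/((-1*(-607) + 276*(-12 + 4*(-20)) - 17*(-12 + 4*(-20))*(-607)²) - 410714) = 466995/((607 + 276*(-12 - 80) - 17*(-12 - 80)*368449) - 410714) = 466995/((607 + 276*(-92) - 17*(-92)*368449) - 410714) = 466995/((607 - 25392 + 576254236) - 410714) = 466995/(576229451 - 410714) = 466995/575818737 = 466995*(1/575818737) = 155665/191939579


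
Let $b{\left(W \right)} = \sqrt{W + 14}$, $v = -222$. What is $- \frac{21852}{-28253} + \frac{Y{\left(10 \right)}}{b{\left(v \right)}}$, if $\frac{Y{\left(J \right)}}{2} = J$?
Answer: $\frac{21852}{28253} - \frac{5 i \sqrt{13}}{13} \approx 0.77344 - 1.3868 i$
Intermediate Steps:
$b{\left(W \right)} = \sqrt{14 + W}$
$Y{\left(J \right)} = 2 J$
$- \frac{21852}{-28253} + \frac{Y{\left(10 \right)}}{b{\left(v \right)}} = - \frac{21852}{-28253} + \frac{2 \cdot 10}{\sqrt{14 - 222}} = \left(-21852\right) \left(- \frac{1}{28253}\right) + \frac{20}{\sqrt{-208}} = \frac{21852}{28253} + \frac{20}{4 i \sqrt{13}} = \frac{21852}{28253} + 20 \left(- \frac{i \sqrt{13}}{52}\right) = \frac{21852}{28253} - \frac{5 i \sqrt{13}}{13}$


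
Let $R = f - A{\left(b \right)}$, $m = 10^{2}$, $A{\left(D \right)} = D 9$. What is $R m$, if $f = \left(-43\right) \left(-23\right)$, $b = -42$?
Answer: $136700$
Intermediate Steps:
$A{\left(D \right)} = 9 D$
$f = 989$
$m = 100$
$R = 1367$ ($R = 989 - 9 \left(-42\right) = 989 - -378 = 989 + 378 = 1367$)
$R m = 1367 \cdot 100 = 136700$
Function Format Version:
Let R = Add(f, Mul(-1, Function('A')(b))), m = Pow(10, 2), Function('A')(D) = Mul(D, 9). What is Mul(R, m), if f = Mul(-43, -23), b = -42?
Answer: 136700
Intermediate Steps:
Function('A')(D) = Mul(9, D)
f = 989
m = 100
R = 1367 (R = Add(989, Mul(-1, Mul(9, -42))) = Add(989, Mul(-1, -378)) = Add(989, 378) = 1367)
Mul(R, m) = Mul(1367, 100) = 136700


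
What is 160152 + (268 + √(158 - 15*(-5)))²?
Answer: 232209 + 536*√233 ≈ 2.4039e+5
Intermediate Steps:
160152 + (268 + √(158 - 15*(-5)))² = 160152 + (268 + √(158 + 75))² = 160152 + (268 + √233)²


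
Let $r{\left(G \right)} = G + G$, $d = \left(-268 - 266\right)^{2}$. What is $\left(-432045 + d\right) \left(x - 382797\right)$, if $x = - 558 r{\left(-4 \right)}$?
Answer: $55572956037$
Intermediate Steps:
$d = 285156$ ($d = \left(-534\right)^{2} = 285156$)
$r{\left(G \right)} = 2 G$
$x = 4464$ ($x = - 558 \cdot 2 \left(-4\right) = \left(-558\right) \left(-8\right) = 4464$)
$\left(-432045 + d\right) \left(x - 382797\right) = \left(-432045 + 285156\right) \left(4464 - 382797\right) = \left(-146889\right) \left(-378333\right) = 55572956037$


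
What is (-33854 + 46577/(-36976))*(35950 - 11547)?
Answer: -30548458272643/36976 ≈ -8.2617e+8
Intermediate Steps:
(-33854 + 46577/(-36976))*(35950 - 11547) = (-33854 + 46577*(-1/36976))*24403 = (-33854 - 46577/36976)*24403 = -1251832081/36976*24403 = -30548458272643/36976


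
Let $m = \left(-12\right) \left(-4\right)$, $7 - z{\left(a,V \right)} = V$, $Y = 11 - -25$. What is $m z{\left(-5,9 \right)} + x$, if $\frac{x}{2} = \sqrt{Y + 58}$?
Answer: $-96 + 2 \sqrt{94} \approx -76.609$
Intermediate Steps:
$Y = 36$ ($Y = 11 + 25 = 36$)
$z{\left(a,V \right)} = 7 - V$
$m = 48$
$x = 2 \sqrt{94}$ ($x = 2 \sqrt{36 + 58} = 2 \sqrt{94} \approx 19.391$)
$m z{\left(-5,9 \right)} + x = 48 \left(7 - 9\right) + 2 \sqrt{94} = 48 \left(-2\right) + 2 \sqrt{94} = -96 + 2 \sqrt{94}$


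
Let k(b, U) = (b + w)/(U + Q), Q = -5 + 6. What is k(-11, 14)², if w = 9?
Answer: 4/225 ≈ 0.017778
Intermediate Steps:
Q = 1
k(b, U) = (9 + b)/(1 + U) (k(b, U) = (b + 9)/(U + 1) = (9 + b)/(1 + U))
k(-11, 14)² = ((9 - 11)/(1 + 14))² = (-2/15)² = 4/225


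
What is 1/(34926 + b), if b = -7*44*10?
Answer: 1/31846 ≈ 3.1401e-5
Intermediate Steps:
b = -3080 (b = -308*10 = -3080)
1/(34926 + b) = 1/(34926 - 3080) = 1/31846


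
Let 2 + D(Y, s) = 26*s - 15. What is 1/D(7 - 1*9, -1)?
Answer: -1/43 ≈ -0.023256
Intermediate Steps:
D(Y, s) = -17 + 26*s (D(Y, s) = -2 + (26*s - 15) = -2 + (-15 + 26*s) = -17 + 26*s)
1/D(7 - 1*9, -1) = 1/(-17 + 26*(-1)) = 1/(-17 - 26) = 1/(-43) = -1/43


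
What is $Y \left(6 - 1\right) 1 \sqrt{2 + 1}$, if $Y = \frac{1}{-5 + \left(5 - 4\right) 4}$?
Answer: $- 5 \sqrt{3} \approx -8.6602$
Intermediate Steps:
$Y = -1$ ($Y = \frac{1}{-5 + 1 \cdot 4} = \frac{1}{-5 + 4} = \frac{1}{-1} = -1$)
$Y \left(6 - 1\right) 1 \sqrt{2 + 1} = - \left(6 - 1\right) 1 \sqrt{2 + 1} = - 5 \cdot 1 \sqrt{3} = \left(-1\right) 5 \sqrt{3} = - 5 \sqrt{3}$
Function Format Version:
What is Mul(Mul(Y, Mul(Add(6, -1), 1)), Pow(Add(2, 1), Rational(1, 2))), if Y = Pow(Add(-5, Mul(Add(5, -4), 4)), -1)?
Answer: Mul(-5, Pow(3, Rational(1, 2))) ≈ -8.6602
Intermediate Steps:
Y = -1 (Y = Pow(Add(-5, Mul(1, 4)), -1) = Pow(Add(-5, 4), -1) = Pow(-1, -1) = -1)
Mul(Mul(Y, Mul(Add(6, -1), 1)), Pow(Add(2, 1), Rational(1, 2))) = Mul(Mul(-1, Mul(Add(6, -1), 1)), Pow(Add(2, 1), Rational(1, 2))) = Mul(Mul(-1, Mul(5, 1)), Pow(3, Rational(1, 2))) = Mul(Mul(-1, 5), Pow(3, Rational(1, 2))) = Mul(-5, Pow(3, Rational(1, 2)))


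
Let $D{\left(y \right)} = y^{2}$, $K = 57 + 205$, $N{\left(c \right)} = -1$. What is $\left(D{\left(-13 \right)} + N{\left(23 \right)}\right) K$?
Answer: $44016$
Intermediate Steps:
$K = 262$
$\left(D{\left(-13 \right)} + N{\left(23 \right)}\right) K = \left(\left(-13\right)^{2} - 1\right) 262 = \left(169 - 1\right) 262 = 168 \cdot 262 = 44016$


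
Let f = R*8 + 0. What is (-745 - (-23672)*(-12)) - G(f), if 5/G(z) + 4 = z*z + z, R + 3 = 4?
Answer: -19367017/68 ≈ -2.8481e+5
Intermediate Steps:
R = 1 (R = -3 + 4 = 1)
f = 8 (f = 1*8 + 0 = 8 + 0 = 8)
G(z) = 5/(-4 + z + z²) (G(z) = 5/(-4 + (z*z + z)) = 5/(-4 + (z² + z)) = 5/(-4 + (z + z²)) = 5/(-4 + z + z²))
(-745 - (-23672)*(-12)) - G(f) = (-745 - (-23672)*(-12)) - 5/(-4 + 8 + 8²) = (-745 - 1076*264) - 5/(-4 + 8 + 64) = (-745 - 284064) - 5/68 = -284809 - 5/68 = -19367017/68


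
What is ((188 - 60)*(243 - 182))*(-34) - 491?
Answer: -265963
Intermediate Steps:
((188 - 60)*(243 - 182))*(-34) - 491 = (128*61)*(-34) - 491 = 7808*(-34) - 491 = -265472 - 491 = -265963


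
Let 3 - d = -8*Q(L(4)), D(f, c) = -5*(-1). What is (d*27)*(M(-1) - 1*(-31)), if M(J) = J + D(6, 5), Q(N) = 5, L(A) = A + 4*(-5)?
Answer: 40635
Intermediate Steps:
D(f, c) = 5
L(A) = -20 + A (L(A) = A - 20 = -20 + A)
M(J) = 5 + J (M(J) = J + 5 = 5 + J)
d = 43 (d = 3 - (-8)*5 = 3 - 1*(-40) = 3 + 40 = 43)
(d*27)*(M(-1) - 1*(-31)) = (43*27)*((5 - 1) - 1*(-31)) = 1161*(4 + 31) = 1161*35 = 40635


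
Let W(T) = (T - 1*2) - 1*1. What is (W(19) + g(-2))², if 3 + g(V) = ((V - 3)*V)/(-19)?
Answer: 56169/361 ≈ 155.59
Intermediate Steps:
W(T) = -3 + T (W(T) = (T - 2) - 1 = (-2 + T) - 1 = -3 + T)
g(V) = -3 - V*(-3 + V)/19 (g(V) = -3 + ((V - 3)*V)/(-19) = -3 + ((-3 + V)*V)*(-1/19) = -3 + (V*(-3 + V))*(-1/19) = -3 - V*(-3 + V)/19)
(W(19) + g(-2))² = ((-3 + 19) + (-3 - 1/19*(-2)² + (3/19)*(-2)))² = (16 + (-3 - 1/19*4 - 6/19))² = (16 + (-3 - 4/19 - 6/19))² = (16 - 67/19)² = (237/19)² = 56169/361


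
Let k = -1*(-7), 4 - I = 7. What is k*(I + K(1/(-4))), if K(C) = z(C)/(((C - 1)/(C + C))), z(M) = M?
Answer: -217/10 ≈ -21.700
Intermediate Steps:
I = -3 (I = 4 - 1*7 = 4 - 7 = -3)
k = 7
K(C) = 2*C²/(-1 + C) (K(C) = C/(((C - 1)/(C + C))) = C/(((-1 + C)/((2*C)))) = C/(((-1 + C)*(1/(2*C)))) = C/(((-1 + C)/(2*C))) = C*(2*C/(-1 + C)) = 2*C²/(-1 + C))
k*(I + K(1/(-4))) = 7*(-3 + 2*(1/(-4))²/(-1 + 1/(-4))) = 7*(-3 + 2*(-¼)²/(-1 - ¼)) = 7*(-3 + 2*(1/16)/(-5/4)) = 7*(-3 + 2*(1/16)*(-⅘)) = 7*(-3 - ⅒) = 7*(-31/10) = -217/10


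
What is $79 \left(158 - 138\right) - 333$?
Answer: $1247$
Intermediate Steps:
$79 \left(158 - 138\right) - 333 = 79 \cdot 20 - 333 = 1580 - 333 = 1247$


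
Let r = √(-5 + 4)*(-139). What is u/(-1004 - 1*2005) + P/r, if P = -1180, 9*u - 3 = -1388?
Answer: 1385/27081 - 1180*I/139 ≈ 0.051143 - 8.4892*I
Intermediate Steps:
u = -1385/9 (u = ⅓ + (⅑)*(-1388) = ⅓ - 1388/9 = -1385/9 ≈ -153.89)
r = -139*I (r = √(-1)*(-139) = I*(-139) = -139*I ≈ -139.0*I)
u/(-1004 - 1*2005) + P/r = -1385/(9*(-1004 - 1*2005)) - 1180*I/139 = -1385/(9*(-1004 - 2005)) - 1180*I/139 = -1385/9/(-3009) - 1180*I/139 = -1385/9*(-1/3009) - 1180*I/139 = 1385/27081 - 1180*I/139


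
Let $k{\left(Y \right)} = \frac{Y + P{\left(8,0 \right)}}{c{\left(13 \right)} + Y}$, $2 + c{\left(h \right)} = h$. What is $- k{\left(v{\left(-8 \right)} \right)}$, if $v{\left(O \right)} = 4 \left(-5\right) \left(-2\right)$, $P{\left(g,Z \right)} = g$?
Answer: $- \frac{16}{17} \approx -0.94118$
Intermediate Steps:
$c{\left(h \right)} = -2 + h$
$v{\left(O \right)} = 40$ ($v{\left(O \right)} = \left(-20\right) \left(-2\right) = 40$)
$k{\left(Y \right)} = \frac{8 + Y}{11 + Y}$ ($k{\left(Y \right)} = \frac{Y + 8}{\left(-2 + 13\right) + Y} = \frac{8 + Y}{11 + Y}$)
$- k{\left(v{\left(-8 \right)} \right)} = - \frac{8 + 40}{11 + 40} = - \frac{48}{51} = \left(-1\right) \frac{16}{17} = - \frac{16}{17}$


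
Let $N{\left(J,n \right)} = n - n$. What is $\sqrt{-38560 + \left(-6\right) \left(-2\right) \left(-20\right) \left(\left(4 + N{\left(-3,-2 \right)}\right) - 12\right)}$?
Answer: $4 i \sqrt{2290} \approx 191.42 i$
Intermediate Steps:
$N{\left(J,n \right)} = 0$
$\sqrt{-38560 + \left(-6\right) \left(-2\right) \left(-20\right) \left(\left(4 + N{\left(-3,-2 \right)}\right) - 12\right)} = \sqrt{-38560 + \left(-6\right) \left(-2\right) \left(-20\right) \left(\left(4 + 0\right) - 12\right)} = \sqrt{-38560 + 12 \left(-20\right) \left(4 - 12\right)} = \sqrt{-38560 - -1920} = \sqrt{-38560 + 1920} = \sqrt{-36640} = 4 i \sqrt{2290}$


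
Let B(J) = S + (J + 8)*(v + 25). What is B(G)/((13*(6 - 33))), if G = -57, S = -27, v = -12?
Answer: 664/351 ≈ 1.8917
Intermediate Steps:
B(J) = 77 + 13*J (B(J) = -27 + (J + 8)*(-12 + 25) = -27 + (8 + J)*13 = -27 + (104 + 13*J) = 77 + 13*J)
B(G)/((13*(6 - 33))) = (77 + 13*(-57))/((13*(6 - 33))) = (77 - 741)/((13*(-27))) = -664/(-351) = -664*(-1/351) = 664/351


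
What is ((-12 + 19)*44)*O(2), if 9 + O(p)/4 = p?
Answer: -8624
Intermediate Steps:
O(p) = -36 + 4*p
((-12 + 19)*44)*O(2) = ((-12 + 19)*44)*(-36 + 4*2) = (7*44)*(-36 + 8) = 308*(-28) = -8624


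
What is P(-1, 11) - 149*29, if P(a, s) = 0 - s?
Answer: -4332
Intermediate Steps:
P(a, s) = -s
P(-1, 11) - 149*29 = -1*11 - 149*29 = -11 - 4321 = -4332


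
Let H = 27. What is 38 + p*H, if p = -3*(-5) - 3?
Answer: 362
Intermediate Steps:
p = 12 (p = 15 - 3 = 12)
38 + p*H = 38 + 12*27 = 38 + 324 = 362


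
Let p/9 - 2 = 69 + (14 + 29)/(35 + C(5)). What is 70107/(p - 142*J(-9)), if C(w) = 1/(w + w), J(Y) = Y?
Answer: 2734173/75193 ≈ 36.362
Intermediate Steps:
C(w) = 1/(2*w)
p = 25351/39 (p = 18 + 9*(69 + (14 + 29)/(35 + (½)/5)) = 18 + 9*(69 + 43/(35 + (½)*(⅕))) = 18 + 9*(69 + 43/(35 + ⅒)) = 18 + 9*(69 + 43/(351/10)) = 18 + 9*(69 + 43*(10/351)) = 18 + 9*(69 + 430/351) = 18 + 9*(24649/351) = 18 + 24649/39 = 25351/39 ≈ 650.03)
70107/(p - 142*J(-9)) = 70107/(25351/39 - 142*(-9)) = 70107/(25351/39 + 1278) = 70107/(75193/39) = 70107*(39/75193) = 2734173/75193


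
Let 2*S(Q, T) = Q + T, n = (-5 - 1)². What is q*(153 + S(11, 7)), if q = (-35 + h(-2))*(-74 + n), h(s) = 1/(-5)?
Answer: 1083456/5 ≈ 2.1669e+5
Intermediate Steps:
n = 36 (n = (-6)² = 36)
h(s) = -⅕
S(Q, T) = Q/2 + T/2 (S(Q, T) = (Q + T)/2 = Q/2 + T/2)
q = 6688/5 (q = (-35 - ⅕)*(-74 + 36) = -176/5*(-38) = 6688/5 ≈ 1337.6)
q*(153 + S(11, 7)) = 6688*(153 + ((½)*11 + (½)*7))/5 = 6688*(153 + (11/2 + 7/2))/5 = 6688*(153 + 9)/5 = (6688/5)*162 = 1083456/5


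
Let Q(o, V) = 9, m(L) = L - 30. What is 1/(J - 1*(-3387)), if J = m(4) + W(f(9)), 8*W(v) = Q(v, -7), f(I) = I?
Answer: 8/26897 ≈ 0.00029743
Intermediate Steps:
m(L) = -30 + L
W(v) = 9/8 (W(v) = (⅛)*9 = 9/8)
J = -199/8 (J = (-30 + 4) + 9/8 = -26 + 9/8 = -199/8 ≈ -24.875)
1/(J - 1*(-3387)) = 1/(-199/8 - 1*(-3387)) = 1/(-199/8 + 3387) = 1/(26897/8) = 8/26897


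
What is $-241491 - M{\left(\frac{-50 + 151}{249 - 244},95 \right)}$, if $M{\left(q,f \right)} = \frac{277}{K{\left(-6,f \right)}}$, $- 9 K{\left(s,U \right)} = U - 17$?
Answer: $- \frac{6277935}{26} \approx -2.4146 \cdot 10^{5}$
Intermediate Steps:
$K{\left(s,U \right)} = \frac{17}{9} - \frac{U}{9}$ ($K{\left(s,U \right)} = - \frac{U - 17}{9} = - \frac{-17 + U}{9} = \frac{17}{9} - \frac{U}{9}$)
$M{\left(q,f \right)} = \frac{277}{\frac{17}{9} - \frac{f}{9}}$
$-241491 - M{\left(\frac{-50 + 151}{249 - 244},95 \right)} = -241491 - - \frac{2493}{-17 + 95} = -241491 - - \frac{2493}{78} = -241491 - \left(-2493\right) \frac{1}{78} = -241491 - - \frac{831}{26} = -241491 + \frac{831}{26} = - \frac{6277935}{26}$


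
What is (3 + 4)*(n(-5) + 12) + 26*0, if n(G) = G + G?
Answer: 14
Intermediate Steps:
n(G) = 2*G
(3 + 4)*(n(-5) + 12) + 26*0 = (3 + 4)*(2*(-5) + 12) + 26*0 = 7*(-10 + 12) + 0 = 7*2 + 0 = 14 + 0 = 14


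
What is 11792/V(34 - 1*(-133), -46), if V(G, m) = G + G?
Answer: 5896/167 ≈ 35.305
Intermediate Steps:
V(G, m) = 2*G
11792/V(34 - 1*(-133), -46) = 11792/((2*(34 - 1*(-133)))) = 11792/((2*(34 + 133))) = 11792/((2*167)) = 11792/334 = 11792*(1/334) = 5896/167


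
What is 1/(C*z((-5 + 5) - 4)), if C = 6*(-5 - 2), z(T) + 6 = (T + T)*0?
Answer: 1/252 ≈ 0.0039683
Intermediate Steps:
z(T) = -6 (z(T) = -6 + (T + T)*0 = -6 + (2*T)*0 = -6 + 0 = -6)
C = -42 (C = 6*(-7) = -42)
1/(C*z((-5 + 5) - 4)) = 1/(-42*(-6)) = 1/252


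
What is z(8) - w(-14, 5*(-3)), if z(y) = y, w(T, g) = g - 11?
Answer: 34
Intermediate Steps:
w(T, g) = -11 + g
z(8) - w(-14, 5*(-3)) = 8 - (-11 + 5*(-3)) = 8 - (-11 - 15) = 8 - 1*(-26) = 8 + 26 = 34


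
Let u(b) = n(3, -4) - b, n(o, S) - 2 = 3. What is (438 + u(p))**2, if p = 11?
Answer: 186624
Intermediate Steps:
n(o, S) = 5 (n(o, S) = 2 + 3 = 5)
u(b) = 5 - b
(438 + u(p))**2 = (438 + (5 - 1*11))**2 = (438 + (5 - 11))**2 = (438 - 6)**2 = 432**2 = 186624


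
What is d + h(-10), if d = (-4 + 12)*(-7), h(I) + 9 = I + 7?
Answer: -68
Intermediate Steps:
h(I) = -2 + I (h(I) = -9 + (I + 7) = -9 + (7 + I) = -2 + I)
d = -56 (d = 8*(-7) = -56)
d + h(-10) = -56 + (-2 - 10) = -56 - 12 = -68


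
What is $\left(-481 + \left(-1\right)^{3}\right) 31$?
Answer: $-14942$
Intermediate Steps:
$\left(-481 + \left(-1\right)^{3}\right) 31 = \left(-481 - 1\right) 31 = \left(-482\right) 31 = -14942$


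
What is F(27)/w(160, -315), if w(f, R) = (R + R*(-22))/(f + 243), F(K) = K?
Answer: 403/245 ≈ 1.6449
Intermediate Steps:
w(f, R) = -21*R/(243 + f) (w(f, R) = (R - 22*R)/(243 + f) = (-21*R)/(243 + f) = -21*R/(243 + f))
F(27)/w(160, -315) = 27/((-21*(-315)/(243 + 160))) = 27/((-21*(-315)/403)) = 27/((-21*(-315)*1/403)) = 27/(6615/403) = 27*(403/6615) = 403/245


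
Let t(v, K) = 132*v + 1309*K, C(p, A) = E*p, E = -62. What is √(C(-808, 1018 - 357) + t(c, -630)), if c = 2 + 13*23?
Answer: I*√734842 ≈ 857.23*I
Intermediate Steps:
C(p, A) = -62*p
c = 301 (c = 2 + 299 = 301)
√(C(-808, 1018 - 357) + t(c, -630)) = √(-62*(-808) + (132*301 + 1309*(-630))) = √(50096 + (39732 - 824670)) = √(50096 - 784938) = √(-734842) = I*√734842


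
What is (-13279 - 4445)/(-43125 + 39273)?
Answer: 1477/321 ≈ 4.6012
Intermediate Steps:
(-13279 - 4445)/(-43125 + 39273) = -17724/(-3852) = -17724*(-1/3852) = 1477/321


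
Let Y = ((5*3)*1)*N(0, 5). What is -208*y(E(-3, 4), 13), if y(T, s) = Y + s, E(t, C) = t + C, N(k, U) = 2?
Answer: -8944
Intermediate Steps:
Y = 30 (Y = ((5*3)*1)*2 = (15*1)*2 = 15*2 = 30)
E(t, C) = C + t
y(T, s) = 30 + s
-208*y(E(-3, 4), 13) = -208*(30 + 13) = -208*43 = -8944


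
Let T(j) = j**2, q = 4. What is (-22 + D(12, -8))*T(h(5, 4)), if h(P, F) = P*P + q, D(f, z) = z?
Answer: -25230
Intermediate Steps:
h(P, F) = 4 + P**2 (h(P, F) = P*P + 4 = P**2 + 4 = 4 + P**2)
(-22 + D(12, -8))*T(h(5, 4)) = (-22 - 8)*(4 + 5**2)**2 = -30*(4 + 25)**2 = -30*29**2 = -30*841 = -25230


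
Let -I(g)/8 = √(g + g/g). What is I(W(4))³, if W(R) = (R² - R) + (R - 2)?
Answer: -7680*√15 ≈ -29745.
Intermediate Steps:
W(R) = -2 + R² (W(R) = (R² - R) + (-2 + R) = -2 + R²)
I(g) = -8*√(1 + g) (I(g) = -8*√(g + g/g) = -8*√(g + 1) = -8*√(1 + g))
I(W(4))³ = (-8*√(1 + (-2 + 4²)))³ = (-8*√(1 + (-2 + 16)))³ = (-8*√(1 + 14))³ = (-8*√15)³ = -7680*√15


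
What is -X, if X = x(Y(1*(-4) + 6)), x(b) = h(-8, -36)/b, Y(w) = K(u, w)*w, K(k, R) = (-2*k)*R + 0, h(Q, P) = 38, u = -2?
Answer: -19/8 ≈ -2.3750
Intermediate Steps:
K(k, R) = -2*R*k (K(k, R) = -2*R*k + 0 = -2*R*k)
Y(w) = 4*w² (Y(w) = (-2*w*(-2))*w = (4*w)*w = 4*w²)
x(b) = 38/b
X = 19/8 (X = 38/((4*(1*(-4) + 6)²)) = 38/((4*(-4 + 6)²)) = 38/((4*2²)) = 38/((4*4)) = 38/16 = 38*(1/16) = 19/8 ≈ 2.3750)
-X = -1*19/8 = -19/8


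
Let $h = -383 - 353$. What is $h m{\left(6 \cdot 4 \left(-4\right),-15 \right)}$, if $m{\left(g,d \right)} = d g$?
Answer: $-1059840$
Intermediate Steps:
$h = -736$
$h m{\left(6 \cdot 4 \left(-4\right),-15 \right)} = - 736 \left(- 15 \cdot 6 \cdot 4 \left(-4\right)\right) = - 736 \left(- 15 \cdot 24 \left(-4\right)\right) = - 736 \left(\left(-15\right) \left(-96\right)\right) = \left(-736\right) 1440 = -1059840$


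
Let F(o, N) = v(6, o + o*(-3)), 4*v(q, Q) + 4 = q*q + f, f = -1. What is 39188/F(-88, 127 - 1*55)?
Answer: 156752/31 ≈ 5056.5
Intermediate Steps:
v(q, Q) = -5/4 + q²/4 (v(q, Q) = -1 + (q*q - 1)/4 = -1 + (q² - 1)/4 = -1 + (-1 + q²)/4 = -1 + (-¼ + q²/4) = -5/4 + q²/4)
F(o, N) = 31/4 (F(o, N) = -5/4 + (¼)*6² = -5/4 + (¼)*36 = -5/4 + 9 = 31/4)
39188/F(-88, 127 - 1*55) = 39188/(31/4) = 39188*(4/31) = 156752/31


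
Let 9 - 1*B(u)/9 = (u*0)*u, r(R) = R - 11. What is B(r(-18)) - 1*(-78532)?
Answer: 78613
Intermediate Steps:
r(R) = -11 + R
B(u) = 81 (B(u) = 81 - 9*u*0*u = 81 - 0*u = 81 - 9*0 = 81 + 0 = 81)
B(r(-18)) - 1*(-78532) = 81 - 1*(-78532) = 81 + 78532 = 78613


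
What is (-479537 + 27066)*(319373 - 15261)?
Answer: -137601860752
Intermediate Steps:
(-479537 + 27066)*(319373 - 15261) = -452471*304112 = -137601860752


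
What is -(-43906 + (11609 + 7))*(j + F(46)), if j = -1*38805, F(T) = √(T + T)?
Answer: -1253013450 + 64580*√23 ≈ -1.2527e+9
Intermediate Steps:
F(T) = √2*√T (F(T) = √(2*T) = √2*√T)
j = -38805
-(-43906 + (11609 + 7))*(j + F(46)) = -(-43906 + (11609 + 7))*(-38805 + √2*√46) = -(-43906 + 11616)*(-38805 + 2*√23) = -(-32290)*(-38805 + 2*√23) = -(1253013450 - 64580*√23) = -1253013450 + 64580*√23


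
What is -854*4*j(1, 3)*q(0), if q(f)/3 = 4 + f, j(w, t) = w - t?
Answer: 81984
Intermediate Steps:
q(f) = 12 + 3*f (q(f) = 3*(4 + f) = 12 + 3*f)
-854*4*j(1, 3)*q(0) = -854*4*(1 - 1*3)*(12 + 3*0) = -854*4*(1 - 3)*(12 + 0) = -854*4*(-2)*12 = -(-6832)*12 = -854*(-96) = 81984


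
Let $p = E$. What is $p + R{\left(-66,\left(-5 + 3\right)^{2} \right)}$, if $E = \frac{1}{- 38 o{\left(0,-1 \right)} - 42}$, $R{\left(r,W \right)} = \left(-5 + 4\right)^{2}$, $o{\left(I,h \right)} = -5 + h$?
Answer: $\frac{187}{186} \approx 1.0054$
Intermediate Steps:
$R{\left(r,W \right)} = 1$ ($R{\left(r,W \right)} = \left(-1\right)^{2} = 1$)
$E = \frac{1}{186}$ ($E = \frac{1}{- 38 \left(-5 - 1\right) - 42} = \frac{1}{\left(-38\right) \left(-6\right) - 42} = \frac{1}{228 - 42} = \frac{1}{186} \approx 0.0053763$)
$p = \frac{1}{186} \approx 0.0053763$
$p + R{\left(-66,\left(-5 + 3\right)^{2} \right)} = \frac{1}{186} + 1 = \frac{187}{186}$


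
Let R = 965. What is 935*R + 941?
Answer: 903216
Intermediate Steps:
935*R + 941 = 935*965 + 941 = 902275 + 941 = 903216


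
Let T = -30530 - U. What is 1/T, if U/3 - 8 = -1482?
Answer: -1/26108 ≈ -3.8302e-5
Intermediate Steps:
U = -4422 (U = 24 + 3*(-1482) = 24 - 4446 = -4422)
T = -26108 (T = -30530 - 1*(-4422) = -30530 + 4422 = -26108)
1/T = 1/(-26108) = -1/26108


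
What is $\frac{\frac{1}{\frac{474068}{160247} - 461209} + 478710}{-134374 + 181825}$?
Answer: $\frac{35379964705163803}{3506955579019305} \approx 10.089$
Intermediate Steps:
$\frac{\frac{1}{\frac{474068}{160247} - 461209} + 478710}{-134374 + 181825} = \frac{\frac{1}{474068 \cdot \frac{1}{160247} - 461209} + 478710}{47451} = \left(\frac{1}{\frac{474068}{160247} - 461209} + 478710\right) \frac{1}{47451} = \left(\frac{1}{- \frac{73906884555}{160247}} + 478710\right) \frac{1}{47451} = \left(- \frac{160247}{73906884555} + 478710\right) \frac{1}{47451} = \frac{35379964705163803}{73906884555} \cdot \frac{1}{47451} = \frac{35379964705163803}{3506955579019305}$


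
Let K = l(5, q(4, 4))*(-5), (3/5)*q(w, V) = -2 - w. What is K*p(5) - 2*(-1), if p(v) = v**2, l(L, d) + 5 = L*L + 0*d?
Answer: -2498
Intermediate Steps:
q(w, V) = -10/3 - 5*w/3 (q(w, V) = 5*(-2 - w)/3 = -10/3 - 5*w/3)
l(L, d) = -5 + L**2 (l(L, d) = -5 + (L*L + 0*d) = -5 + (L**2 + 0) = -5 + L**2)
K = -100 (K = (-5 + 5**2)*(-5) = (-5 + 25)*(-5) = 20*(-5) = -100)
K*p(5) - 2*(-1) = -100*5**2 - 2*(-1) = -100*25 + 2 = -2500 + 2 = -2498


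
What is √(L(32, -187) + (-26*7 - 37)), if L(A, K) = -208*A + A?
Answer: I*√6843 ≈ 82.722*I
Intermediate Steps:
L(A, K) = -207*A
√(L(32, -187) + (-26*7 - 37)) = √(-207*32 + (-26*7 - 37)) = √(-6624 + (-182 - 37)) = √(-6624 - 219) = √(-6843) = I*√6843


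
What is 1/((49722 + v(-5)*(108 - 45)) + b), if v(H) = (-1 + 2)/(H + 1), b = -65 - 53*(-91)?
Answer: 4/217857 ≈ 1.8361e-5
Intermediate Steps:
b = 4758 (b = -65 + 4823 = 4758)
v(H) = 1/(1 + H)
1/((49722 + v(-5)*(108 - 45)) + b) = 1/((49722 + (108 - 45)/(1 - 5)) + 4758) = 1/((49722 + 63/(-4)) + 4758) = 1/((49722 - ¼*63) + 4758) = 1/((49722 - 63/4) + 4758) = 1/(198825/4 + 4758) = 1/(217857/4) = 4/217857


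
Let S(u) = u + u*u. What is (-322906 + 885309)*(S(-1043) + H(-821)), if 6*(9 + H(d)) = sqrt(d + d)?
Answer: 611217893191 + 562403*I*sqrt(1642)/6 ≈ 6.1122e+11 + 3.7982e+6*I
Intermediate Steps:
H(d) = -9 + sqrt(2)*sqrt(d)/6 (H(d) = -9 + sqrt(d + d)/6 = -9 + sqrt(2*d)/6 = -9 + (sqrt(2)*sqrt(d))/6 = -9 + sqrt(2)*sqrt(d)/6)
S(u) = u + u**2
(-322906 + 885309)*(S(-1043) + H(-821)) = (-322906 + 885309)*(-1043*(1 - 1043) + (-9 + sqrt(2)*sqrt(-821)/6)) = 562403*(-1043*(-1042) + (-9 + sqrt(2)*(I*sqrt(821))/6)) = 562403*(1086806 + (-9 + I*sqrt(1642)/6)) = 562403*(1086797 + I*sqrt(1642)/6) = 611217893191 + 562403*I*sqrt(1642)/6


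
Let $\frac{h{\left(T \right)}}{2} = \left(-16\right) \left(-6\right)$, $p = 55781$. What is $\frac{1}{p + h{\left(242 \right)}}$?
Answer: $\frac{1}{55973} \approx 1.7866 \cdot 10^{-5}$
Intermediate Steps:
$h{\left(T \right)} = 192$ ($h{\left(T \right)} = 2 \left(\left(-16\right) \left(-6\right)\right) = 2 \cdot 96 = 192$)
$\frac{1}{p + h{\left(242 \right)}} = \frac{1}{55781 + 192} = \frac{1}{55973}$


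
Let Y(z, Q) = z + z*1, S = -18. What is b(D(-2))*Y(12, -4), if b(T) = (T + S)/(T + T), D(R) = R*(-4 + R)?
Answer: -6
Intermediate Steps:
Y(z, Q) = 2*z (Y(z, Q) = z + z = 2*z)
b(T) = (-18 + T)/(2*T) (b(T) = (T - 18)/(T + T) = (-18 + T)/((2*T)) = (-18 + T)*(1/(2*T)) = (-18 + T)/(2*T))
b(D(-2))*Y(12, -4) = ((-18 - 2*(-4 - 2))/(2*((-2*(-4 - 2)))))*(2*12) = ((-18 - 2*(-6))/(2*((-2*(-6)))))*24 = ((½)*(-18 + 12)/12)*24 = ((½)*(1/12)*(-6))*24 = -¼*24 = -6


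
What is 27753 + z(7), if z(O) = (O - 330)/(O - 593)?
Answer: 16263581/586 ≈ 27754.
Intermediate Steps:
z(O) = (-330 + O)/(-593 + O)
27753 + z(7) = 27753 + (-330 + 7)/(-593 + 7) = 27753 - 323/(-586) = 27753 - 1/586*(-323) = 27753 + 323/586 = 16263581/586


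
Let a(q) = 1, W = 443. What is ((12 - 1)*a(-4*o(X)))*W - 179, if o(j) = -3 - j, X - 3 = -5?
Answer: 4694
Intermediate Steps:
X = -2 (X = 3 - 5 = -2)
((12 - 1)*a(-4*o(X)))*W - 179 = ((12 - 1)*1)*443 - 179 = (11*1)*443 - 179 = 11*443 - 179 = 4873 - 179 = 4694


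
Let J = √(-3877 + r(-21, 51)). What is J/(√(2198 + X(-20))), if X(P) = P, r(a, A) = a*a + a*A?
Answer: I*√9014/66 ≈ 1.4385*I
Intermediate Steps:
r(a, A) = a² + A*a
J = I*√4507 (J = √(-3877 - 21*(51 - 21)) = √(-3877 - 21*30) = √(-3877 - 630) = √(-4507) = I*√4507 ≈ 67.134*I)
J/(√(2198 + X(-20))) = (I*√4507)/(√(2198 - 20)) = (I*√4507)/(√2178) = (I*√4507)/((33*√2)) = (I*√4507)*(√2/66) = I*√9014/66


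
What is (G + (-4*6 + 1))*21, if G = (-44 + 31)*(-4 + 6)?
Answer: -1029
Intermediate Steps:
G = -26 (G = -13*2 = -26)
(G + (-4*6 + 1))*21 = (-26 + (-4*6 + 1))*21 = (-26 + (-24 + 1))*21 = (-26 - 23)*21 = -49*21 = -1029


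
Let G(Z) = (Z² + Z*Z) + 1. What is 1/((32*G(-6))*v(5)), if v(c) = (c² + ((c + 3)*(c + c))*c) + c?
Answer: 1/1004480 ≈ 9.9554e-7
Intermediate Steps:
v(c) = c + c² + 2*c²*(3 + c) (v(c) = (c² + ((3 + c)*(2*c))*c) + c = (c² + (2*c*(3 + c))*c) + c = (c² + 2*c²*(3 + c)) + c = c + c² + 2*c²*(3 + c))
G(Z) = 1 + 2*Z² (G(Z) = (Z² + Z²) + 1 = 2*Z² + 1 = 1 + 2*Z²)
1/((32*G(-6))*v(5)) = 1/((32*(1 + 2*(-6)²))*(5*(1 + 2*5² + 7*5))) = 1/((32*(1 + 2*36))*(5*(1 + 2*25 + 35))) = 1/((32*(1 + 72))*(5*(1 + 50 + 35))) = 1/((32*73)*(5*86)) = 1/(2336*430) = 1/1004480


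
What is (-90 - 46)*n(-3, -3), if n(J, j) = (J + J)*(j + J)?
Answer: -4896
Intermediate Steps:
n(J, j) = 2*J*(J + j) (n(J, j) = (2*J)*(J + j) = 2*J*(J + j))
(-90 - 46)*n(-3, -3) = (-90 - 46)*(2*(-3)*(-3 - 3)) = -272*(-3)*(-6) = -136*36 = -4896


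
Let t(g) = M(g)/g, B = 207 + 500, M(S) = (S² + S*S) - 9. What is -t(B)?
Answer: -999689/707 ≈ -1414.0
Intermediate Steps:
M(S) = -9 + 2*S² (M(S) = (S² + S²) - 9 = 2*S² - 9 = -9 + 2*S²)
B = 707
t(g) = (-9 + 2*g²)/g
-t(B) = -(-9/707 + 2*707) = -(-9*1/707 + 1414) = -(-9/707 + 1414) = -1*999689/707 = -999689/707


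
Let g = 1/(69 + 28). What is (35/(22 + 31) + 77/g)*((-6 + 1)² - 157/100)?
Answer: 231893739/1325 ≈ 1.7501e+5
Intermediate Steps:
g = 1/97 ≈ 0.010309
(35/(22 + 31) + 77/g)*((-6 + 1)² - 157/100) = (35/(22 + 31) + 77/(1/97))*((-6 + 1)² - 157/100) = (35/53 + 77*97)*((-5)² - 157*1/100) = (35*(1/53) + 7469)*(25 - 157/100) = (35/53 + 7469)*(2343/100) = (395892/53)*(2343/100) = 231893739/1325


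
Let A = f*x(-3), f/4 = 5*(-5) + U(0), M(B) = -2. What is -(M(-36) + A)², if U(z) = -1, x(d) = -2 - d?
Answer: -11236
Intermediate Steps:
f = -104 (f = 4*(5*(-5) - 1) = 4*(-25 - 1) = 4*(-26) = -104)
A = -104 (A = -104*(-2 - 1*(-3)) = -104*(-2 + 3) = -104*1 = -104)
-(M(-36) + A)² = -(-2 - 104)² = -1*(-106)² = -1*11236 = -11236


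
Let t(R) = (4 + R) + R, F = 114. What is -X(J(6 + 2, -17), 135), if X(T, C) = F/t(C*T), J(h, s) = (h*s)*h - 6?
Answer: 57/147688 ≈ 0.00038595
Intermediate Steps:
t(R) = 4 + 2*R
J(h, s) = -6 + s*h² (J(h, s) = s*h² - 6 = -6 + s*h²)
X(T, C) = 114/(4 + 2*C*T) (X(T, C) = 114/(4 + 2*(C*T)) = 114/(4 + 2*C*T))
-X(J(6 + 2, -17), 135) = -57/(2 + 135*(-6 - 17*(6 + 2)²)) = -57/(2 + 135*(-6 - 17*8²)) = -57/(2 + 135*(-6 - 17*64)) = -57/(2 + 135*(-6 - 1088)) = -57/(2 + 135*(-1094)) = -57/(2 - 147690) = -57/(-147688) = -57*(-1)/147688 = -1*(-57/147688) = 57/147688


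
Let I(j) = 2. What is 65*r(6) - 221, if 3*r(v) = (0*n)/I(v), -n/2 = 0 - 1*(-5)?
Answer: -221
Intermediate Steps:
n = -10 (n = -2*(0 - 1*(-5)) = -2*(0 + 5) = -2*5 = -10)
r(v) = 0 (r(v) = ((0*(-10))/2)/3 = (0*(½))/3 = (⅓)*0 = 0)
65*r(6) - 221 = 65*0 - 221 = 0 - 221 = -221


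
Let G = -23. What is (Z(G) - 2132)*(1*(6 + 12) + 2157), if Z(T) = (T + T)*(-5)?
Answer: -4136850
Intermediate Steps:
Z(T) = -10*T (Z(T) = (2*T)*(-5) = -10*T)
(Z(G) - 2132)*(1*(6 + 12) + 2157) = (-10*(-23) - 2132)*(1*(6 + 12) + 2157) = (230 - 2132)*(1*18 + 2157) = -1902*(18 + 2157) = -1902*2175 = -4136850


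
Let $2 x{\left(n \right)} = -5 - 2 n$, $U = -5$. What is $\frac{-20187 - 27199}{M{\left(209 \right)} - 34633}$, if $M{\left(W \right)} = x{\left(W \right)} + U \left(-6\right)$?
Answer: $\frac{3268}{2401} \approx 1.3611$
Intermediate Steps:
$x{\left(n \right)} = - \frac{5}{2} - n$ ($x{\left(n \right)} = \frac{-5 - 2 n}{2} = - \frac{5}{2} - n$)
$M{\left(W \right)} = \frac{55}{2} - W$ ($M{\left(W \right)} = \left(- \frac{5}{2} - W\right) - -30 = \left(- \frac{5}{2} - W\right) + 30 = \frac{55}{2} - W$)
$\frac{-20187 - 27199}{M{\left(209 \right)} - 34633} = \frac{-20187 - 27199}{\left(\frac{55}{2} - 209\right) - 34633} = - \frac{47386}{\left(\frac{55}{2} - 209\right) - 34633} = - \frac{47386}{- \frac{363}{2} - 34633} = - \frac{47386}{- \frac{69629}{2}} = \left(-47386\right) \left(- \frac{2}{69629}\right) = \frac{3268}{2401}$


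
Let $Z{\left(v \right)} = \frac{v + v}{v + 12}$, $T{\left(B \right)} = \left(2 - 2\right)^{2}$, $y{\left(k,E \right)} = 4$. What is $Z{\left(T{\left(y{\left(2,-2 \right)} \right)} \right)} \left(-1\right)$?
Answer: $0$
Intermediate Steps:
$T{\left(B \right)} = 0$ ($T{\left(B \right)} = 0^{2} = 0$)
$Z{\left(v \right)} = \frac{2 v}{12 + v}$
$Z{\left(T{\left(y{\left(2,-2 \right)} \right)} \right)} \left(-1\right) = 2 \cdot 0 \frac{1}{12 + 0} \left(-1\right) = 2 \cdot 0 \cdot \frac{1}{12} \left(-1\right) = 0 \left(-1\right) = 0$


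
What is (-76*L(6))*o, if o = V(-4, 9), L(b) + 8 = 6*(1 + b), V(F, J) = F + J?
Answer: -12920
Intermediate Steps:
L(b) = -2 + 6*b (L(b) = -8 + 6*(1 + b) = -8 + (6 + 6*b) = -2 + 6*b)
o = 5 (o = -4 + 9 = 5)
(-76*L(6))*o = -76*(-2 + 6*6)*5 = -76*(-2 + 36)*5 = -76*34*5 = -2584*5 = -12920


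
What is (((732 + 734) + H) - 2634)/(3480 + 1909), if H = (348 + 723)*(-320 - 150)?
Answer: -504538/5389 ≈ -93.624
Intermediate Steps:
H = -503370 (H = 1071*(-470) = -503370)
(((732 + 734) + H) - 2634)/(3480 + 1909) = (((732 + 734) - 503370) - 2634)/(3480 + 1909) = ((1466 - 503370) - 2634)/5389 = (-501904 - 2634)*(1/5389) = -504538*1/5389 = -504538/5389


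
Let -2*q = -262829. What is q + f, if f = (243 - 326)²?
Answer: 276607/2 ≈ 1.3830e+5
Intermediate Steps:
q = 262829/2 (q = -½*(-262829) = 262829/2 ≈ 1.3141e+5)
f = 6889 (f = (-83)² = 6889)
q + f = 262829/2 + 6889 = 276607/2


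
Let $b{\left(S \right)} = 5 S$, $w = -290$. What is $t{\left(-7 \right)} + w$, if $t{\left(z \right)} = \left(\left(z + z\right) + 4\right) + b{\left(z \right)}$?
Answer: $-335$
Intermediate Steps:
$t{\left(z \right)} = 4 + 7 z$ ($t{\left(z \right)} = \left(\left(z + z\right) + 4\right) + 5 z = \left(2 z + 4\right) + 5 z = \left(4 + 2 z\right) + 5 z = 4 + 7 z$)
$t{\left(-7 \right)} + w = \left(4 + 7 \left(-7\right)\right) - 290 = \left(4 - 49\right) - 290 = -45 - 290 = -335$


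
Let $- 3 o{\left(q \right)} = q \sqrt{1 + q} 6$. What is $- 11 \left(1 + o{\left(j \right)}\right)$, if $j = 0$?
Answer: $-11$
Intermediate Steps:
$o{\left(q \right)} = - 2 q \sqrt{1 + q}$ ($o{\left(q \right)} = - \frac{q \sqrt{1 + q} 6}{3} = - \frac{6 q \sqrt{1 + q}}{3} = - 2 q \sqrt{1 + q}$)
$- 11 \left(1 + o{\left(j \right)}\right) = - 11 \left(1 - 0 \sqrt{1 + 0}\right) = - 11 \left(1 - 0 \sqrt{1}\right) = - 11 \left(1 - 0 \cdot 1\right) = - 11 \left(1 + 0\right) = \left(-11\right) 1 = -11$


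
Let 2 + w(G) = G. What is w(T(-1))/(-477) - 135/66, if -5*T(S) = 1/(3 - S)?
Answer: -214199/104940 ≈ -2.0412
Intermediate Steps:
T(S) = -1/(5*(3 - S))
w(G) = -2 + G
w(T(-1))/(-477) - 135/66 = (-2 + 1/(5*(-3 - 1)))/(-477) - 135/66 = (-2 + (⅕)/(-4))*(-1/477) - 135*1/66 = (-2 + (⅕)*(-¼))*(-1/477) - 45/22 = (-2 - 1/20)*(-1/477) - 45/22 = -41/20*(-1/477) - 45/22 = 41/9540 - 45/22 = -214199/104940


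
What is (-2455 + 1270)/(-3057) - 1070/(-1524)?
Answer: 846155/776478 ≈ 1.0897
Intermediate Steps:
(-2455 + 1270)/(-3057) - 1070/(-1524) = -1185*(-1/3057) - 1070*(-1/1524) = 395/1019 + 535/762 = 846155/776478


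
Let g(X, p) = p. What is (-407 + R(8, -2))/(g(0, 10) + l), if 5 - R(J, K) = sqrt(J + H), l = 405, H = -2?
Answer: -402/415 - sqrt(6)/415 ≈ -0.97458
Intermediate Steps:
R(J, K) = 5 - sqrt(-2 + J) (R(J, K) = 5 - sqrt(J - 2) = 5 - sqrt(-2 + J))
(-407 + R(8, -2))/(g(0, 10) + l) = (-407 + (5 - sqrt(-2 + 8)))/(10 + 405) = (-407 + (5 - sqrt(6)))/415 = (-402 - sqrt(6))*(1/415) = -402/415 - sqrt(6)/415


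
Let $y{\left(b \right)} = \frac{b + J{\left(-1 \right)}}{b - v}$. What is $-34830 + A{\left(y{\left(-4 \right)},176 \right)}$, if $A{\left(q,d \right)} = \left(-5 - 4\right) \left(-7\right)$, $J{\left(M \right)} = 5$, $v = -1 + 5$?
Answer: $-34767$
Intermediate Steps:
$v = 4$
$y{\left(b \right)} = \frac{5 + b}{-4 + b}$ ($y{\left(b \right)} = \frac{b + 5}{b - 4} = \frac{5 + b}{b - 4} = \frac{5 + b}{-4 + b}$)
$A{\left(q,d \right)} = 63$ ($A{\left(q,d \right)} = \left(-9\right) \left(-7\right) = 63$)
$-34830 + A{\left(y{\left(-4 \right)},176 \right)} = -34830 + 63 = -34767$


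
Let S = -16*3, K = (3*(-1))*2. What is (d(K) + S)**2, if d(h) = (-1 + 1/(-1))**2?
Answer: 1936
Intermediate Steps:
K = -6 (K = -3*2 = -6)
S = -48
d(h) = 4 (d(h) = (-1 - 1)**2 = (-2)**2 = 4)
(d(K) + S)**2 = (4 - 48)**2 = (-44)**2 = 1936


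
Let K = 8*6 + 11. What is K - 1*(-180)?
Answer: 239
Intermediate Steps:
K = 59 (K = 48 + 11 = 59)
K - 1*(-180) = 59 - 1*(-180) = 59 + 180 = 239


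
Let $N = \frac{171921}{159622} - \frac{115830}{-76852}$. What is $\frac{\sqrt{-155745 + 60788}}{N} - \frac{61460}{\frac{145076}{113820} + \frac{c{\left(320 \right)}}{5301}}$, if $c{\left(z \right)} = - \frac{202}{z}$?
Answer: $- \frac{98886652099200}{2050602739} + \frac{1533408743 i \sqrt{94957}}{3962686119} \approx -48223.0 + 119.24 i$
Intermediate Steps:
$N = \frac{3962686119}{1533408743}$ ($N = 171921 \cdot \frac{1}{159622} - - \frac{57915}{38426} = \frac{171921}{159622} + \frac{57915}{38426} = \frac{3962686119}{1533408743} \approx 2.5842$)
$\frac{\sqrt{-155745 + 60788}}{N} - \frac{61460}{\frac{145076}{113820} + \frac{c{\left(320 \right)}}{5301}} = \frac{\sqrt{-155745 + 60788}}{\frac{3962686119}{1533408743}} - \frac{61460}{\frac{145076}{113820} + \frac{\left(-202\right) \frac{1}{320}}{5301}} = \sqrt{-94957} \cdot \frac{1533408743}{3962686119} - \frac{61460}{145076 \cdot \frac{1}{113820} + \left(-202\right) \frac{1}{320} \cdot \frac{1}{5301}} = i \sqrt{94957} \cdot \frac{1533408743}{3962686119} - \frac{61460}{\frac{36269}{28455} - \frac{101}{848160}} = \frac{1533408743 i \sqrt{94957}}{3962686119} - \frac{61460}{\frac{36269}{28455} - \frac{101}{848160}} = \frac{1533408743 i \sqrt{94957}}{3962686119} - \frac{61460}{\frac{2050602739}{1608959520}} = \frac{1533408743 i \sqrt{94957}}{3962686119} - \frac{98886652099200}{2050602739} = - \frac{98886652099200}{2050602739} + \frac{1533408743 i \sqrt{94957}}{3962686119}$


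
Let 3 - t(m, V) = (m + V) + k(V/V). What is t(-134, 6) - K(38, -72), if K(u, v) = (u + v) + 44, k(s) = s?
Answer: 120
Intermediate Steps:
K(u, v) = 44 + u + v
t(m, V) = 2 - V - m (t(m, V) = 3 - ((m + V) + V/V) = 3 - ((V + m) + 1) = 3 - (1 + V + m) = 3 + (-1 - V - m) = 2 - V - m)
t(-134, 6) - K(38, -72) = (2 - 1*6 - 1*(-134)) - (44 + 38 - 72) = (2 - 6 + 134) - 1*10 = 130 - 10 = 120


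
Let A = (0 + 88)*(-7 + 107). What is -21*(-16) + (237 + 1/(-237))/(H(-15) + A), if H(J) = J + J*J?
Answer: 21104132/62805 ≈ 336.03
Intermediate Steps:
H(J) = J + J**2
A = 8800 (A = 88*100 = 8800)
-21*(-16) + (237 + 1/(-237))/(H(-15) + A) = -21*(-16) + (237 + 1/(-237))/(-15*(1 - 15) + 8800) = 336 + (237 - 1/237)/(-15*(-14) + 8800) = 336 + 56168/(237*(210 + 8800)) = 336 + (56168/237)/9010 = 336 + (56168/237)*(1/9010) = 336 + 1652/62805 = 21104132/62805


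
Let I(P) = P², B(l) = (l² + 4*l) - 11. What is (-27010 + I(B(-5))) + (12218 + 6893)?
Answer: -7863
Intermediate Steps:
B(l) = -11 + l² + 4*l
(-27010 + I(B(-5))) + (12218 + 6893) = (-27010 + (-11 + (-5)² + 4*(-5))²) + (12218 + 6893) = (-27010 + (-11 + 25 - 20)²) + 19111 = (-27010 + (-6)²) + 19111 = (-27010 + 36) + 19111 = -26974 + 19111 = -7863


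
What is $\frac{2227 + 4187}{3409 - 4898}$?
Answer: $- \frac{6414}{1489} \approx -4.3076$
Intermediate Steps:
$\frac{2227 + 4187}{3409 - 4898} = \frac{6414}{-1489} = 6414 \left(- \frac{1}{1489}\right) = - \frac{6414}{1489}$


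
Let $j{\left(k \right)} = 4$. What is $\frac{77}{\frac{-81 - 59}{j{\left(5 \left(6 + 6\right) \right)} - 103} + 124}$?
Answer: $\frac{7623}{12416} \approx 0.61397$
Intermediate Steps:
$\frac{77}{\frac{-81 - 59}{j{\left(5 \left(6 + 6\right) \right)} - 103} + 124} = \frac{77}{\frac{-81 - 59}{4 - 103} + 124} = \frac{77}{- \frac{140}{-99} + 124} = \frac{77}{\left(-140\right) \left(- \frac{1}{99}\right) + 124} = \frac{77}{\frac{140}{99} + 124} = \frac{77}{\frac{12416}{99}} = 77 \cdot \frac{99}{12416} = \frac{7623}{12416}$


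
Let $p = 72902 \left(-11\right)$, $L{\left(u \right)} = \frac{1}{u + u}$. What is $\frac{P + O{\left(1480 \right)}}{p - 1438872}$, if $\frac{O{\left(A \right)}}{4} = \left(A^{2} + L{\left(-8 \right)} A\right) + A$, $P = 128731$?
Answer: $- \frac{8895881}{2240794} \approx -3.97$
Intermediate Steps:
$L{\left(u \right)} = \frac{1}{2 u}$
$p = -801922$
$O{\left(A \right)} = 4 A^{2} + \frac{15 A}{4}$ ($O{\left(A \right)} = 4 \left(\left(A^{2} + \frac{1}{2 \left(-8\right)} A\right) + A\right) = 4 \left(\left(A^{2} + \frac{1}{2} \left(- \frac{1}{8}\right) A\right) + A\right) = 4 \left(\left(A^{2} - \frac{A}{16}\right) + A\right) = 4 \left(A^{2} + \frac{15 A}{16}\right) = 4 A^{2} + \frac{15 A}{4}$)
$\frac{P + O{\left(1480 \right)}}{p - 1438872} = \frac{128731 + \frac{1}{4} \cdot 1480 \left(15 + 16 \cdot 1480\right)}{-801922 - 1438872} = \frac{128731 + \frac{1}{4} \cdot 1480 \left(15 + 23680\right)}{-2240794} = \left(128731 + \frac{1}{4} \cdot 1480 \cdot 23695\right) \left(- \frac{1}{2240794}\right) = \left(128731 + 8767150\right) \left(- \frac{1}{2240794}\right) = 8895881 \left(- \frac{1}{2240794}\right) = - \frac{8895881}{2240794}$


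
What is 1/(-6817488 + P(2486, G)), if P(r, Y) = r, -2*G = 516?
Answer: -1/6815002 ≈ -1.4674e-7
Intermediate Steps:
G = -258 (G = -½*516 = -258)
1/(-6817488 + P(2486, G)) = 1/(-6817488 + 2486) = 1/(-6815002) = -1/6815002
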